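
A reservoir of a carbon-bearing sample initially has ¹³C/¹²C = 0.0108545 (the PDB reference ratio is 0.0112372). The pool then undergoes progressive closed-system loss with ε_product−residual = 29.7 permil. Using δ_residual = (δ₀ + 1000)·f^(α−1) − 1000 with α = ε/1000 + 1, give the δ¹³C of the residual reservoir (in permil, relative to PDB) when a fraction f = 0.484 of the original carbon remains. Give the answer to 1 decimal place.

δ₀ = (0.0108545/0.0112372 − 1)×1000 = (0.965943 − 1)×1000 = -34.057 permil
α − 1 = ε/1000 = 0.0297
f^(α−1) = 0.484^(0.0297) = 0.978678
δ_res = (-34.057 + 1000) × 0.978678 − 1000 = 945.348 − 1000 = -54.65 permil

-54.7 permil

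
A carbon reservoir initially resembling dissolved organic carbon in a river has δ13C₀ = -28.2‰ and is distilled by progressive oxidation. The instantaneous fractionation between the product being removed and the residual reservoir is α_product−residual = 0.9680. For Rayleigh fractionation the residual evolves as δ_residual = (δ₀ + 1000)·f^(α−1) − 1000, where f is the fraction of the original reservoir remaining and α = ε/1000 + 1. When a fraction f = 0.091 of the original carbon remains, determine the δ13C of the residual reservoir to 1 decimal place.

49.3‰

Rayleigh residual: δ_res = (δ₀ + 1000)·f^(α−1) − 1000
α − 1 = -0.03200
f^(α−1) = 0.091^(-0.03200) = 1.079719
δ_res = (-28.2 + 1000) × 1.079719 − 1000 = 1049.271 − 1000 = 49.27‰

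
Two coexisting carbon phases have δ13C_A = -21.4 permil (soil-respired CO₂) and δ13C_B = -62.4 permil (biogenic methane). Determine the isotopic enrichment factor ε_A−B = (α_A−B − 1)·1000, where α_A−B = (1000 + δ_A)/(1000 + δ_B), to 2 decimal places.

43.73 permil

α_A−B = (1000 + -21.4) / (1000 + -62.4) = 978.6 / 937.6 = 1.043729
ε_A−B = (1.043729 − 1) × 1000 = 43.729 permil
(The approximation ε ≈ δ_A − δ_B would give 41.0 permil.)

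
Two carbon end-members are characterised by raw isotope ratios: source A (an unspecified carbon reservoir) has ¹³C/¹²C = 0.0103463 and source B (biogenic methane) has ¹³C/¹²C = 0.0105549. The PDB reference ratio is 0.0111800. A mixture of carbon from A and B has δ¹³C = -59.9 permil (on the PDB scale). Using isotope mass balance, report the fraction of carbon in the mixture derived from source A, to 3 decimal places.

0.214

δ_A = (0.0103463/0.0111800 − 1)×1000 = (0.925429 − 1)×1000 = -74.571 permil
δ_B = (0.0105549/0.0111800 − 1)×1000 = (0.944088 − 1)×1000 = -55.912 permil
f_A = (δ_mix − δ_B)/(δ_A − δ_B) = (-59.9 − (-55.912))/(-74.571 − (-55.912))
f_A = -3.988 / -18.658 = 0.2137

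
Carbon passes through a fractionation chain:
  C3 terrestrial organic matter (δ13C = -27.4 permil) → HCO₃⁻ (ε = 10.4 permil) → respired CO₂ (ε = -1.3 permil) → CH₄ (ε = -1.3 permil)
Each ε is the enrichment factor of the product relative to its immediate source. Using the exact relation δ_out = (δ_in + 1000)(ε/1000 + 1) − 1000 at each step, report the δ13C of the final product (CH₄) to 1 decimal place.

step 1: δ = (-27.40 + 1000)·(10.4/1000 + 1) − 1000 = -17.28 permil
step 2: δ = (-17.28 + 1000)·(-1.3/1000 + 1) − 1000 = -18.56 permil
step 3: δ = (-18.56 + 1000)·(-1.3/1000 + 1) − 1000 = -19.84 permil

-19.8 permil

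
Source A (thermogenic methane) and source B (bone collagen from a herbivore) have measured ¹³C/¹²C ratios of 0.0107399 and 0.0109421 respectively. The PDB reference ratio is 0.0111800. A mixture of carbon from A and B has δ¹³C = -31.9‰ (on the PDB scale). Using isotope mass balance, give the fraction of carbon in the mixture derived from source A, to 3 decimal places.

δ_A = (0.0107399/0.0111800 − 1)×1000 = (0.960635 − 1)×1000 = -39.365‰
δ_B = (0.0109421/0.0111800 − 1)×1000 = (0.978721 − 1)×1000 = -21.279‰
f_A = (δ_mix − δ_B)/(δ_A − δ_B) = (-31.9 − (-21.279))/(-39.365 − (-21.279))
f_A = -10.621 / -18.086 = 0.5873

0.587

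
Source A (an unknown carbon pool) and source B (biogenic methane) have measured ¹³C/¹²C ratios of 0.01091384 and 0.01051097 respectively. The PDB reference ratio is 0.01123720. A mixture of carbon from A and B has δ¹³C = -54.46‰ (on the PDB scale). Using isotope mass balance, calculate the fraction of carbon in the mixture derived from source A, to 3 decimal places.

0.284

δ_A = (0.01091384/0.01123720 − 1)×1000 = (0.971224 − 1)×1000 = -28.776‰
δ_B = (0.01051097/0.01123720 − 1)×1000 = (0.935373 − 1)×1000 = -64.627‰
f_A = (δ_mix − δ_B)/(δ_A − δ_B) = (-54.46 − (-64.627))/(-28.776 − (-64.627))
f_A = 10.167 / 35.851 = 0.2836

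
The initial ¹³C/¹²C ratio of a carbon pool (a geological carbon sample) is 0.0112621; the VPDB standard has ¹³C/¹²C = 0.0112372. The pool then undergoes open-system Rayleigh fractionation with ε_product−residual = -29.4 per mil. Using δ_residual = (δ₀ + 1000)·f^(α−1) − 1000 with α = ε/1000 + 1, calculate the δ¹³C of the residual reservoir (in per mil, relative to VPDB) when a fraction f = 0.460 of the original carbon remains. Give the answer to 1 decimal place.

δ₀ = (0.0112621/0.0112372 − 1)×1000 = (1.002216 − 1)×1000 = 2.216 per mil
α − 1 = ε/1000 = -0.0294
f^(α−1) = 0.460^(-0.0294) = 1.023093
δ_res = (2.216 + 1000) × 1.023093 − 1000 = 1025.360 − 1000 = 25.36 per mil

25.4 per mil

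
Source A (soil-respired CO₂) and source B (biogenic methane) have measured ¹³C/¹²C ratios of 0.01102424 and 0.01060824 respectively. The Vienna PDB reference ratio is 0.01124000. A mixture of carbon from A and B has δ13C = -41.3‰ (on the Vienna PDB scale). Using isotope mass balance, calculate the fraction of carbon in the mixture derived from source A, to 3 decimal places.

0.403

δ_A = (0.01102424/0.01124000 − 1)×1000 = (0.980804 − 1)×1000 = -19.196‰
δ_B = (0.01060824/0.01124000 − 1)×1000 = (0.943794 − 1)×1000 = -56.206‰
f_A = (δ_mix − δ_B)/(δ_A − δ_B) = (-41.3 − (-56.206))/(-19.196 − (-56.206))
f_A = 14.906 / 37.011 = 0.4028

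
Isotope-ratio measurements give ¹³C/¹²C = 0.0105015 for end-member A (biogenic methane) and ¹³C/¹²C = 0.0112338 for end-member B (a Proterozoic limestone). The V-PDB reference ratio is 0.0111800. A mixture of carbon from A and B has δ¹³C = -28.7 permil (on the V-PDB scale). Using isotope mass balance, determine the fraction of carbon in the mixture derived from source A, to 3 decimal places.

0.512

δ_A = (0.0105015/0.0111800 − 1)×1000 = (0.939311 − 1)×1000 = -60.689 permil
δ_B = (0.0112338/0.0111800 − 1)×1000 = (1.004812 − 1)×1000 = 4.812 permil
f_A = (δ_mix − δ_B)/(δ_A − δ_B) = (-28.7 − (4.812))/(-60.689 − (4.812))
f_A = -33.512 / -65.501 = 0.5116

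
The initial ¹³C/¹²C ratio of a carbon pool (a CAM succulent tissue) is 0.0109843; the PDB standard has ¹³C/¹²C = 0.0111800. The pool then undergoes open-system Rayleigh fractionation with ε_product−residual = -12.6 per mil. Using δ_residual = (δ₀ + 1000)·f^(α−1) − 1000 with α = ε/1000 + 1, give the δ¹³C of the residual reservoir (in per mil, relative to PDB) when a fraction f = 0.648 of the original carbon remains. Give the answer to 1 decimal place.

δ₀ = (0.0109843/0.0111800 − 1)×1000 = (0.982496 − 1)×1000 = -17.504 per mil
α − 1 = ε/1000 = -0.0126
f^(α−1) = 0.648^(-0.0126) = 1.005482
δ_res = (-17.504 + 1000) × 1.005482 − 1000 = 987.881 − 1000 = -12.12 per mil

-12.1 per mil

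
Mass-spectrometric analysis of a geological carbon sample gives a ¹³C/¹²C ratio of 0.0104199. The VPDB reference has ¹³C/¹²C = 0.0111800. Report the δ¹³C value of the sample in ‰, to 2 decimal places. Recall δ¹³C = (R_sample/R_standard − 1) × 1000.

δ¹³C = (R_sample / R_standard − 1) × 1000
R_sample / R_standard = 0.0104199 / 0.0111800 = 0.932013
δ¹³C = (0.932013 − 1) × 1000 = -67.987‰

-67.99‰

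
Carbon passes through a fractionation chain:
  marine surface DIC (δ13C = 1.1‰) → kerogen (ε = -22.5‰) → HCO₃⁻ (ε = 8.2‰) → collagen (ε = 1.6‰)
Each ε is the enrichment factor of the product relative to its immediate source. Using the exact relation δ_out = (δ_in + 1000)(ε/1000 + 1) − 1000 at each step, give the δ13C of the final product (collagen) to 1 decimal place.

step 1: δ = (1.10 + 1000)·(-22.5/1000 + 1) − 1000 = -21.42‰
step 2: δ = (-21.42 + 1000)·(8.2/1000 + 1) − 1000 = -13.40‰
step 3: δ = (-13.40 + 1000)·(1.6/1000 + 1) − 1000 = -11.82‰

-11.8‰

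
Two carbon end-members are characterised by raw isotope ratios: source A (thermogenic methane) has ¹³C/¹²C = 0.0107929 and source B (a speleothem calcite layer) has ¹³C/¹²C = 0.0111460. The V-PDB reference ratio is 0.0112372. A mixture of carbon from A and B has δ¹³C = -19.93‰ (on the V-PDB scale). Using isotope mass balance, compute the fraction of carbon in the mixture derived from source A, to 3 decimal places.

δ_A = (0.0107929/0.0112372 − 1)×1000 = (0.960462 − 1)×1000 = -39.538‰
δ_B = (0.0111460/0.0112372 − 1)×1000 = (0.991884 − 1)×1000 = -8.116‰
f_A = (δ_mix − δ_B)/(δ_A − δ_B) = (-19.93 − (-8.116))/(-39.538 − (-8.116))
f_A = -11.814 / -31.422 = 0.3760

0.376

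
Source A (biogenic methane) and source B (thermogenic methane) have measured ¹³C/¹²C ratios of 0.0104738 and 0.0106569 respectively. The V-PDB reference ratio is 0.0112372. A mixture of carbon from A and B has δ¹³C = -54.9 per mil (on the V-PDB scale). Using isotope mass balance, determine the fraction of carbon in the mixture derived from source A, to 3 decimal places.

0.200

δ_A = (0.0104738/0.0112372 − 1)×1000 = (0.932065 − 1)×1000 = -67.935 per mil
δ_B = (0.0106569/0.0112372 − 1)×1000 = (0.948359 − 1)×1000 = -51.641 per mil
f_A = (δ_mix − δ_B)/(δ_A − δ_B) = (-54.9 − (-51.641))/(-67.935 − (-51.641))
f_A = -3.259 / -16.294 = 0.2000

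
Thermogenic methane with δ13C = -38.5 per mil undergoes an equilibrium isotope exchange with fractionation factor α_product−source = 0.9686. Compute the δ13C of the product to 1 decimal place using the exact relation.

δ_product = (δ_source + 1000)·α − 1000
δ_product = (-38.5 + 1000) × 0.9686 − 1000
δ_product = 931.309 − 1000 = -68.69 per mil

-68.7 per mil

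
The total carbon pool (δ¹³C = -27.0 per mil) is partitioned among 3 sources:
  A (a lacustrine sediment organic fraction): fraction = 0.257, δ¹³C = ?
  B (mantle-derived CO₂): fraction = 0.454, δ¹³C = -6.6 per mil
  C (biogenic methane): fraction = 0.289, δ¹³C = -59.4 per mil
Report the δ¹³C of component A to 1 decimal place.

Isotope mass balance: δ_bulk = Σ fᵢ·δᵢ.
-27.0 = 0.257×δ_A + 0.454×(-6.6) + 0.289×(-59.4)
0.257·δ_A = -27.0 − (-20.163) = -6.837
δ_A = -6.837 / 0.257 = -26.60 per mil

-26.6 per mil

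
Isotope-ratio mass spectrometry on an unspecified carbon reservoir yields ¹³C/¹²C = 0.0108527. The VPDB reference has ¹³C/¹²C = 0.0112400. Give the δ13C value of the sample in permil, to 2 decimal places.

-34.46 permil

δ13C = (R_sample / R_standard − 1) × 1000
R_sample / R_standard = 0.0108527 / 0.0112400 = 0.965543
δ13C = (0.965543 − 1) × 1000 = -34.457 permil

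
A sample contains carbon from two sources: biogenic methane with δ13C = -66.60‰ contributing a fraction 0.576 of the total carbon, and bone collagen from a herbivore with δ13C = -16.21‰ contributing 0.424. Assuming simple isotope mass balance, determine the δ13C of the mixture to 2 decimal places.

δ_mix = f_A·δ_A + f_B·δ_B
δ_mix = 0.576 × (-66.60) + 0.424 × (-16.21)
δ_mix = -38.362 + -6.873 = -45.235‰

-45.23‰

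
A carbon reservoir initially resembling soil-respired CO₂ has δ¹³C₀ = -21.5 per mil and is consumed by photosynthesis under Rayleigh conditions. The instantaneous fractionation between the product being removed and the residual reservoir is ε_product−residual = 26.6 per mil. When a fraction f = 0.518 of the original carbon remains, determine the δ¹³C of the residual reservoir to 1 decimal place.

Rayleigh residual: δ_res = (δ₀ + 1000)·f^(α−1) − 1000
α = ε/1000 + 1 = 1.02660, so α − 1 = 0.02660
f^(α−1) = 0.518^(0.02660) = 0.982655
δ_res = (-21.5 + 1000) × 0.982655 − 1000 = 961.528 − 1000 = -38.47 per mil

-38.5 per mil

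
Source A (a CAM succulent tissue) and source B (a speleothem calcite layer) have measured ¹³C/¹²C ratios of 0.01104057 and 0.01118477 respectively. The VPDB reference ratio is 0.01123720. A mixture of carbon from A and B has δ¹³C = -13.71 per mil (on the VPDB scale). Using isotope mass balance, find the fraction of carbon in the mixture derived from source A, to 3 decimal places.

0.705

δ_A = (0.01104057/0.01123720 − 1)×1000 = (0.982502 − 1)×1000 = -17.498 per mil
δ_B = (0.01118477/0.01123720 − 1)×1000 = (0.995334 − 1)×1000 = -4.666 per mil
f_A = (δ_mix − δ_B)/(δ_A − δ_B) = (-13.71 − (-4.666))/(-17.498 − (-4.666))
f_A = -9.044 / -12.832 = 0.7048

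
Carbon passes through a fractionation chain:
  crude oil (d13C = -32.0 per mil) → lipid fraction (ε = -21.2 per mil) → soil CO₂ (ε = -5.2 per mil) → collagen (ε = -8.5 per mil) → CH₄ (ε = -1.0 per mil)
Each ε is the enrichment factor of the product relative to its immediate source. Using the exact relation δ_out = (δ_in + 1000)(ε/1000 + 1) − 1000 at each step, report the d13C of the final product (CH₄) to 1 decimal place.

-66.4 per mil

step 1: δ = (-32.00 + 1000)·(-21.2/1000 + 1) − 1000 = -52.52 per mil
step 2: δ = (-52.52 + 1000)·(-5.2/1000 + 1) − 1000 = -57.45 per mil
step 3: δ = (-57.45 + 1000)·(-8.5/1000 + 1) − 1000 = -65.46 per mil
step 4: δ = (-65.46 + 1000)·(-1.0/1000 + 1) − 1000 = -66.39 per mil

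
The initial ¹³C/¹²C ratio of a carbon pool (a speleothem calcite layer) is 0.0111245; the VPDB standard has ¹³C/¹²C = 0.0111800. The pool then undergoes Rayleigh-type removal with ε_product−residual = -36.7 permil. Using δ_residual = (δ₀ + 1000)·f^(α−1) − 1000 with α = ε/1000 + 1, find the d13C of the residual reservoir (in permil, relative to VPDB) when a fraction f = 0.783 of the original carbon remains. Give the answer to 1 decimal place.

δ₀ = (0.0111245/0.0111800 − 1)×1000 = (0.995036 − 1)×1000 = -4.964 permil
α − 1 = ε/1000 = -0.0367
f^(α−1) = 0.783^(-0.0367) = 1.009018
δ_res = (-4.964 + 1000) × 1.009018 − 1000 = 1004.009 − 1000 = 4.01 permil

4.0 permil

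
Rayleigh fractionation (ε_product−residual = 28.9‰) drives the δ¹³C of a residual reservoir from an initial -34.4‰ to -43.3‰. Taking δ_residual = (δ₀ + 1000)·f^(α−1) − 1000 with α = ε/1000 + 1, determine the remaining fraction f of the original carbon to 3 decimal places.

0.726

α − 1 = ε/1000 = 0.0289
(δ_res + 1000)/(δ₀ + 1000) = (-43.3 + 1000)/(-34.4 + 1000) = 956.7/965.6 = 0.990783
f = 0.990783^(1/0.0289) = exp(ln(0.990783)/0.0289) = exp(-0.00926/0.0289)
f = exp(-0.3204) = 0.7259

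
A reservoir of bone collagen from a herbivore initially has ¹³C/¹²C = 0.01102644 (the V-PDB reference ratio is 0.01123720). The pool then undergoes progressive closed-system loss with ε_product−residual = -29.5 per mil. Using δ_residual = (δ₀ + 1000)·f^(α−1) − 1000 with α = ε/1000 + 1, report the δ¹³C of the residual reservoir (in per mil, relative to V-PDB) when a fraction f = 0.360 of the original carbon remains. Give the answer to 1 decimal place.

δ₀ = (0.01102644/0.01123720 − 1)×1000 = (0.981244 − 1)×1000 = -18.756 per mil
α − 1 = ε/1000 = -0.0295
f^(α−1) = 0.360^(-0.0295) = 1.030597
δ_res = (-18.756 + 1000) × 1.030597 − 1000 = 1011.268 − 1000 = 11.27 per mil

11.3 per mil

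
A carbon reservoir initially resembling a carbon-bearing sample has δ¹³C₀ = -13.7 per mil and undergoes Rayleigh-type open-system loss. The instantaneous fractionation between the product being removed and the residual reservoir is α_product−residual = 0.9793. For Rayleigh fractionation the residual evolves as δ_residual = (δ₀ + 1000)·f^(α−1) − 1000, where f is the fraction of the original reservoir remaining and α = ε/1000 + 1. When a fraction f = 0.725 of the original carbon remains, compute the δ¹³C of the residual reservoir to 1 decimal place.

Rayleigh residual: δ_res = (δ₀ + 1000)·f^(α−1) − 1000
α − 1 = -0.02070
f^(α−1) = 0.725^(-0.02070) = 1.006679
δ_res = (-13.7 + 1000) × 1.006679 − 1000 = 992.887 − 1000 = -7.11 per mil

-7.1 per mil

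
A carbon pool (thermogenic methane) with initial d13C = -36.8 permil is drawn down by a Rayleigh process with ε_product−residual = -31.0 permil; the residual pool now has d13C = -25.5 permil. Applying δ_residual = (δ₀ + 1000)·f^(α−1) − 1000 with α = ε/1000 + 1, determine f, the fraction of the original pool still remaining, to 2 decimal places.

α − 1 = ε/1000 = -0.0310
(δ_res + 1000)/(δ₀ + 1000) = (-25.5 + 1000)/(-36.8 + 1000) = 974.5/963.2 = 1.011732
f = 1.011732^(1/-0.0310) = exp(ln(1.011732)/-0.0310) = exp(0.01166/-0.0310)
f = exp(-0.3762) = 0.6864

0.69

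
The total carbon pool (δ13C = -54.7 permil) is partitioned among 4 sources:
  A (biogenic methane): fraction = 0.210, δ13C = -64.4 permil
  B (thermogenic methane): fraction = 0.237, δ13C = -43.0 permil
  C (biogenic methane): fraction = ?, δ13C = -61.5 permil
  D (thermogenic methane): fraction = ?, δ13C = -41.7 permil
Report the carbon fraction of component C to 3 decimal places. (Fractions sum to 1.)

0.400

Let f_C and f_D be the unknown fractions; fractions sum to 1 so f_C + f_D = 0.553.
Mass balance: Σ fᵢ·δᵢ = δ_bulk ⇒ f_C·(-61.5) + f_D·(-41.7) = -54.7 − (-23.715) = -30.985
Substitute f_D = 0.553 − f_C:
f_C·(-61.5 − -41.7) = -30.985 − 0.553×(-41.7) = -7.925
f_C = -7.925 / -19.8 = 0.4002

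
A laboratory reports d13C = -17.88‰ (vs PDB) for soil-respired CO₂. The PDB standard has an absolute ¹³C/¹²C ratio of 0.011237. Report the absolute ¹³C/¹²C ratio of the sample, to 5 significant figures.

R_sample = R_standard × (d13C/1000 + 1)
R_sample = 0.011237 × (-17.88/1000 + 1) = 0.011237 × 0.982120
R_sample = 0.0110361

0.011036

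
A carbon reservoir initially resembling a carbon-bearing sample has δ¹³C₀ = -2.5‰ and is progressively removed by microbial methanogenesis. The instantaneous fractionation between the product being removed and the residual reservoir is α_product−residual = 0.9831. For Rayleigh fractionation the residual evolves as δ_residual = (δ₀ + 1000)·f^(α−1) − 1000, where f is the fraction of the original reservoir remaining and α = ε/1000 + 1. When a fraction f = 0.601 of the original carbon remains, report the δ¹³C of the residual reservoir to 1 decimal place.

Rayleigh residual: δ_res = (δ₀ + 1000)·f^(α−1) − 1000
α − 1 = -0.01690
f^(α−1) = 0.601^(-0.01690) = 1.008642
δ_res = (-2.5 + 1000) × 1.008642 − 1000 = 1006.120 − 1000 = 6.12‰

6.1‰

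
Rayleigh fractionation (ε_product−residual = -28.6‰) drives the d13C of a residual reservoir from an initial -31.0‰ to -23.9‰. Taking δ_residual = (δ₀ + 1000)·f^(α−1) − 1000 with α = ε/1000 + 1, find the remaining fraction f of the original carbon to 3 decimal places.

α − 1 = ε/1000 = -0.0286
(δ_res + 1000)/(δ₀ + 1000) = (-23.9 + 1000)/(-31.0 + 1000) = 976.1/969.0 = 1.007327
f = 1.007327^(1/-0.0286) = exp(ln(1.007327)/-0.0286) = exp(0.00730/-0.0286)
f = exp(-0.2553) = 0.7747

0.775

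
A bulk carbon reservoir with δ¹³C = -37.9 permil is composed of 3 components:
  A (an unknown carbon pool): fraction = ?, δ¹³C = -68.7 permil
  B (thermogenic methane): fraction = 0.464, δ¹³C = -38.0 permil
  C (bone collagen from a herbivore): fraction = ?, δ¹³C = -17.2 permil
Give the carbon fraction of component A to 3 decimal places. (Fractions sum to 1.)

Let f_A and f_C be the unknown fractions; fractions sum to 1 so f_A + f_C = 0.536.
Mass balance: Σ fᵢ·δᵢ = δ_bulk ⇒ f_A·(-68.7) + f_C·(-17.2) = -37.9 − (-17.632) = -20.268
Substitute f_C = 0.536 − f_A:
f_A·(-68.7 − -17.2) = -20.268 − 0.536×(-17.2) = -11.049
f_A = -11.049 / -51.5 = 0.2145

0.215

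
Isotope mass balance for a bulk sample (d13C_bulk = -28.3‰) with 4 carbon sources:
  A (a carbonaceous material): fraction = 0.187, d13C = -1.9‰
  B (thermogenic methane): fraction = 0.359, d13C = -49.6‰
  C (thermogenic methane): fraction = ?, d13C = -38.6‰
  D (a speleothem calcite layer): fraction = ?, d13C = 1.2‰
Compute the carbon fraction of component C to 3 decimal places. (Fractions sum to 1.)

0.268

Let f_C and f_D be the unknown fractions; fractions sum to 1 so f_C + f_D = 0.454.
Mass balance: Σ fᵢ·δᵢ = δ_bulk ⇒ f_C·(-38.6) + f_D·(1.2) = -28.3 − (-18.162) = -10.138
Substitute f_D = 0.454 − f_C:
f_C·(-38.6 − 1.2) = -10.138 − 0.454×(1.2) = -10.683
f_C = -10.683 / -39.8 = 0.2684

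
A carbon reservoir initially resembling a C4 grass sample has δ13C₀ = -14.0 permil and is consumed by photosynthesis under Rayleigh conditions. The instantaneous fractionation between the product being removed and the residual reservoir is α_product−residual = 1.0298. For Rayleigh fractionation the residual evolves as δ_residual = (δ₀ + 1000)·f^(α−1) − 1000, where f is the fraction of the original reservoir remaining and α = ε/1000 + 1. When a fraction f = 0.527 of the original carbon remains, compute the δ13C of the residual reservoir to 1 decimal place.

-32.6 permil

Rayleigh residual: δ_res = (δ₀ + 1000)·f^(α−1) − 1000
α − 1 = 0.02980
f^(α−1) = 0.527^(0.02980) = 0.981093
δ_res = (-14.0 + 1000) × 0.981093 − 1000 = 967.357 − 1000 = -32.64 permil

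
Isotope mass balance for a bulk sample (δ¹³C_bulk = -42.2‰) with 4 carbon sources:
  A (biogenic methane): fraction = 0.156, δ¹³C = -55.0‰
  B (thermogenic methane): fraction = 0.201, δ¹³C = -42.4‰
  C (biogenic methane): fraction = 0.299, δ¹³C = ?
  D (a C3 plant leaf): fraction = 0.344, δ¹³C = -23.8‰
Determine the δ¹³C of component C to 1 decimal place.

-56.6‰

Isotope mass balance: δ_bulk = Σ fᵢ·δᵢ.
-42.2 = 0.156×(-55.0) + 0.201×(-42.4) + 0.299×δ_C + 0.344×(-23.8)
0.299·δ_C = -42.2 − (-25.290) = -16.910
δ_C = -16.910 / 0.299 = -56.56‰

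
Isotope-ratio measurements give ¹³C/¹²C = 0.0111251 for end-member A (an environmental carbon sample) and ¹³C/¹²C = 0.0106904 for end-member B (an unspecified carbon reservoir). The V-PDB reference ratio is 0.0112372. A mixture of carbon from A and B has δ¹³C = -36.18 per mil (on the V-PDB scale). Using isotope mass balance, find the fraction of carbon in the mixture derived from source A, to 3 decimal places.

δ_A = (0.0111251/0.0112372 − 1)×1000 = (0.990024 − 1)×1000 = -9.976 per mil
δ_B = (0.0106904/0.0112372 − 1)×1000 = (0.951340 − 1)×1000 = -48.660 per mil
f_A = (δ_mix − δ_B)/(δ_A − δ_B) = (-36.18 − (-48.660))/(-9.976 − (-48.660))
f_A = 12.480 / 38.684 = 0.3226

0.323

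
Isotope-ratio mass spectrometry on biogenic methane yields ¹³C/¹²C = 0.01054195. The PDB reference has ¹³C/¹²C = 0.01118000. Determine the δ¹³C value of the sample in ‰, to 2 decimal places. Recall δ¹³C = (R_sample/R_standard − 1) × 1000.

δ¹³C = (R_sample / R_standard − 1) × 1000
R_sample / R_standard = 0.01054195 / 0.01118000 = 0.942929
δ¹³C = (0.942929 − 1) × 1000 = -57.071‰

-57.07‰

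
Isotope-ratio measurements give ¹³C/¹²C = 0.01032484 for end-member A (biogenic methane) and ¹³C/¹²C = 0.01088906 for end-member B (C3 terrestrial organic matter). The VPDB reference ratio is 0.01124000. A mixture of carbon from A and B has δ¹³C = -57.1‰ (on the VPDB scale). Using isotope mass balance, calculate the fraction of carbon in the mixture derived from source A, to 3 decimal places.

δ_A = (0.01032484/0.01124000 − 1)×1000 = (0.918580 − 1)×1000 = -81.420‰
δ_B = (0.01088906/0.01124000 − 1)×1000 = (0.968778 − 1)×1000 = -31.222‰
f_A = (δ_mix − δ_B)/(δ_A − δ_B) = (-57.1 − (-31.222))/(-81.420 − (-31.222))
f_A = -25.878 / -50.198 = 0.5155

0.516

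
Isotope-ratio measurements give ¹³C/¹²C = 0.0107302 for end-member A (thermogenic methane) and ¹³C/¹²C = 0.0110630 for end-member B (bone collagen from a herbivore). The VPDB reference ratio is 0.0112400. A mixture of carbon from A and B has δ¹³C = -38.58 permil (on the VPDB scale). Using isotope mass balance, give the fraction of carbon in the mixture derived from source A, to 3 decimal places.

δ_A = (0.0107302/0.0112400 − 1)×1000 = (0.954644 − 1)×1000 = -45.356 permil
δ_B = (0.0110630/0.0112400 − 1)×1000 = (0.984253 − 1)×1000 = -15.747 permil
f_A = (δ_mix − δ_B)/(δ_A − δ_B) = (-38.58 − (-15.747))/(-45.356 − (-15.747))
f_A = -22.833 / -29.609 = 0.7712

0.771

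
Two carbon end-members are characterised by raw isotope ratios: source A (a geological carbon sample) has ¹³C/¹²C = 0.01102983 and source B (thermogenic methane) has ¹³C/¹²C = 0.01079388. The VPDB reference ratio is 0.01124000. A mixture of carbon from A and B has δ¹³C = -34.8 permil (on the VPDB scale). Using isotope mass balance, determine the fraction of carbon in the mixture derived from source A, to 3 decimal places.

0.233

δ_A = (0.01102983/0.01124000 − 1)×1000 = (0.981302 − 1)×1000 = -18.698 permil
δ_B = (0.01079388/0.01124000 − 1)×1000 = (0.960310 − 1)×1000 = -39.690 permil
f_A = (δ_mix − δ_B)/(δ_A − δ_B) = (-34.8 − (-39.690))/(-18.698 − (-39.690))
f_A = 4.890 / 20.992 = 0.2330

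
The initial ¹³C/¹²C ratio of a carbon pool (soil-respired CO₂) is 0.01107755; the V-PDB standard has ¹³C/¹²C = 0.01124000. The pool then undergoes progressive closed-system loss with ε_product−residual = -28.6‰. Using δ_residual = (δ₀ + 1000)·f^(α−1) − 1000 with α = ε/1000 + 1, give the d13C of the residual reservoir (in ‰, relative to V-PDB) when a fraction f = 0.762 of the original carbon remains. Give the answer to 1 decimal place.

-6.8‰

δ₀ = (0.01107755/0.01124000 − 1)×1000 = (0.985547 − 1)×1000 = -14.453‰
α − 1 = ε/1000 = -0.0286
f^(α−1) = 0.762^(-0.0286) = 1.007804
δ_res = (-14.453 + 1000) × 1.007804 − 1000 = 993.238 − 1000 = -6.76‰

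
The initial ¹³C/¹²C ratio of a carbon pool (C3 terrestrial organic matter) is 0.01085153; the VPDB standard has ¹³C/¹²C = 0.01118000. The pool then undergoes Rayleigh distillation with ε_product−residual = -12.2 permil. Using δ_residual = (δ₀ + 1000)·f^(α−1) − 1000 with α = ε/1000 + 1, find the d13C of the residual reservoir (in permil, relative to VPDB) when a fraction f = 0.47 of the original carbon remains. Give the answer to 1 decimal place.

-20.4 permil

δ₀ = (0.01085153/0.01118000 − 1)×1000 = (0.970620 − 1)×1000 = -29.380 permil
α − 1 = ε/1000 = -0.0122
f^(α−1) = 0.47^(-0.0122) = 1.009254
δ_res = (-29.380 + 1000) × 1.009254 − 1000 = 979.602 − 1000 = -20.40 permil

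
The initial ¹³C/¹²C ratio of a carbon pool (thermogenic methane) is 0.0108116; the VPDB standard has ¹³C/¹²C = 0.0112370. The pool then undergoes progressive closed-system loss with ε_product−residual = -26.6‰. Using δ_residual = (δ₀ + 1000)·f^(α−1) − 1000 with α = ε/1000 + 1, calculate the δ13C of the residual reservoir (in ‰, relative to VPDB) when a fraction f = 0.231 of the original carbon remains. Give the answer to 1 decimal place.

0.4‰

δ₀ = (0.0108116/0.0112370 − 1)×1000 = (0.962143 − 1)×1000 = -37.857‰
α − 1 = ε/1000 = -0.0266
f^(α−1) = 0.231^(-0.0266) = 1.039748
δ_res = (-37.857 + 1000) × 1.039748 − 1000 = 1000.386 − 1000 = 0.39‰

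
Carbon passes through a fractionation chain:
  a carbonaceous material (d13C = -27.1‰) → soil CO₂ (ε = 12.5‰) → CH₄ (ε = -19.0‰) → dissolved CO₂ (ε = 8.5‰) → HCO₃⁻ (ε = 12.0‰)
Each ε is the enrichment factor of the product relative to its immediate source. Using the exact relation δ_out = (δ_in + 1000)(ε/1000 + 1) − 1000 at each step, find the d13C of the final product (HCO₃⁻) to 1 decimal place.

step 1: δ = (-27.10 + 1000)·(12.5/1000 + 1) − 1000 = -14.94‰
step 2: δ = (-14.94 + 1000)·(-19.0/1000 + 1) − 1000 = -33.65‰
step 3: δ = (-33.65 + 1000)·(8.5/1000 + 1) − 1000 = -25.44‰
step 4: δ = (-25.44 + 1000)·(12.0/1000 + 1) − 1000 = -13.75‰

-13.7‰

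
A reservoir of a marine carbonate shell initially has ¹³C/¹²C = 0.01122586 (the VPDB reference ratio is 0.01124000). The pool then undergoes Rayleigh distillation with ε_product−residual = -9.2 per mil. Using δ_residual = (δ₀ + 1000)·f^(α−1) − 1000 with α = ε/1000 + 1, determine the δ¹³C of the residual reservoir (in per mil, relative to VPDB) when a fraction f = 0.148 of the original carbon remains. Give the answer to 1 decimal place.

δ₀ = (0.01122586/0.01124000 − 1)×1000 = (0.998742 − 1)×1000 = -1.258 per mil
α − 1 = ε/1000 = -0.0092
f^(α−1) = 0.148^(-0.0092) = 1.017732
δ_res = (-1.258 + 1000) × 1.017732 − 1000 = 1016.452 − 1000 = 16.45 per mil

16.5 per mil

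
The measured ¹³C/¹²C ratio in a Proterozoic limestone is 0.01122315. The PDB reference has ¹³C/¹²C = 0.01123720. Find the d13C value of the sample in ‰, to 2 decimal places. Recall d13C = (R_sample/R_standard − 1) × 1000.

d13C = (R_sample / R_standard − 1) × 1000
R_sample / R_standard = 0.01122315 / 0.01123720 = 0.998750
d13C = (0.998750 − 1) × 1000 = -1.250‰

-1.25‰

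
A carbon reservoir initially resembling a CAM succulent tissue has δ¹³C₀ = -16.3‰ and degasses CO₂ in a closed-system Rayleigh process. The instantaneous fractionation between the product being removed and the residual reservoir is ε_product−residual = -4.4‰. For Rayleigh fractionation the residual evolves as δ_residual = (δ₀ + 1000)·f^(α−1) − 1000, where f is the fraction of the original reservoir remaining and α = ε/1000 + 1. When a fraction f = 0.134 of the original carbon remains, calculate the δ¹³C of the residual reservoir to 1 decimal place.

-7.6‰

Rayleigh residual: δ_res = (δ₀ + 1000)·f^(α−1) − 1000
α = ε/1000 + 1 = 0.99560, so α − 1 = -0.00440
f^(α−1) = 0.134^(-0.00440) = 1.008883
δ_res = (-16.3 + 1000) × 1.008883 − 1000 = 992.438 − 1000 = -7.56‰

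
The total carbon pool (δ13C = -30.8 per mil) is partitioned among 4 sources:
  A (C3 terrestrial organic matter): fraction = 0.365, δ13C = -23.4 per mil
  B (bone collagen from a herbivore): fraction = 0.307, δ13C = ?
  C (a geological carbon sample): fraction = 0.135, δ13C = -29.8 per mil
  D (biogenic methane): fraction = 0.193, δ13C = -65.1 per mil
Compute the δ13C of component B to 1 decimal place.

Isotope mass balance: δ_bulk = Σ fᵢ·δᵢ.
-30.8 = 0.365×(-23.4) + 0.307×δ_B + 0.135×(-29.8) + 0.193×(-65.1)
0.307·δ_B = -30.8 − (-25.128) = -5.672
δ_B = -5.672 / 0.307 = -18.47 per mil

-18.5 per mil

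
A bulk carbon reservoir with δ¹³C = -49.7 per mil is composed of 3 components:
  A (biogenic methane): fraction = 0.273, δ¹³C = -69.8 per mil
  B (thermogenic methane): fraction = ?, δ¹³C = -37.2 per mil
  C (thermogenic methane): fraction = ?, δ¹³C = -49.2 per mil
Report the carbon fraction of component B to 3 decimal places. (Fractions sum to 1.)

Let f_B and f_C be the unknown fractions; fractions sum to 1 so f_B + f_C = 0.727.
Mass balance: Σ fᵢ·δᵢ = δ_bulk ⇒ f_B·(-37.2) + f_C·(-49.2) = -49.7 − (-19.055) = -30.645
Substitute f_C = 0.727 − f_B:
f_B·(-37.2 − -49.2) = -30.645 − 0.727×(-49.2) = 5.124
f_B = 5.124 / 12.0 = 0.4270

0.427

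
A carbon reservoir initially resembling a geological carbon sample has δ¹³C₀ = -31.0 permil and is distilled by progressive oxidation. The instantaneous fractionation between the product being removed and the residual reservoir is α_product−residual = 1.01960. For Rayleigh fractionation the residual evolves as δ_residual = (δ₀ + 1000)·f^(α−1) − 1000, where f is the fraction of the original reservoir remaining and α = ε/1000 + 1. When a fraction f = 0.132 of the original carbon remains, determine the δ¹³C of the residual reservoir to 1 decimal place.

Rayleigh residual: δ_res = (δ₀ + 1000)·f^(α−1) − 1000
α − 1 = 0.01960
f^(α−1) = 0.132^(0.01960) = 0.961088
δ_res = (-31.0 + 1000) × 0.961088 − 1000 = 931.294 − 1000 = -68.71 permil

-68.7 permil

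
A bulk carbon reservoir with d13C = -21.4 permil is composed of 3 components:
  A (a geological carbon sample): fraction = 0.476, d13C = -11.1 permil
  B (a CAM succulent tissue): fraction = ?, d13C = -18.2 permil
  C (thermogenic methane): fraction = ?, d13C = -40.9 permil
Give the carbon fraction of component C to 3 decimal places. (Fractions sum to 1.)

Let f_C and f_B be the unknown fractions; fractions sum to 1 so f_C + f_B = 0.524.
Mass balance: Σ fᵢ·δᵢ = δ_bulk ⇒ f_C·(-40.9) + f_B·(-18.2) = -21.4 − (-5.284) = -16.116
Substitute f_B = 0.524 − f_C:
f_C·(-40.9 − -18.2) = -16.116 − 0.524×(-18.2) = -6.580
f_C = -6.580 / -22.7 = 0.2899

0.290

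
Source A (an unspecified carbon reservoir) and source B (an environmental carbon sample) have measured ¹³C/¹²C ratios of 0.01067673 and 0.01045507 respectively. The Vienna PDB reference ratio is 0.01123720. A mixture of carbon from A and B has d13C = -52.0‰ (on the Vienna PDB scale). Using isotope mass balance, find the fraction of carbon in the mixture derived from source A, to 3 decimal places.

0.892

δ_A = (0.01067673/0.01123720 − 1)×1000 = (0.950124 − 1)×1000 = -49.876‰
δ_B = (0.01045507/0.01123720 − 1)×1000 = (0.930398 − 1)×1000 = -69.602‰
f_A = (δ_mix − δ_B)/(δ_A − δ_B) = (-52.0 − (-69.602))/(-49.876 − (-69.602))
f_A = 17.602 / 19.726 = 0.8923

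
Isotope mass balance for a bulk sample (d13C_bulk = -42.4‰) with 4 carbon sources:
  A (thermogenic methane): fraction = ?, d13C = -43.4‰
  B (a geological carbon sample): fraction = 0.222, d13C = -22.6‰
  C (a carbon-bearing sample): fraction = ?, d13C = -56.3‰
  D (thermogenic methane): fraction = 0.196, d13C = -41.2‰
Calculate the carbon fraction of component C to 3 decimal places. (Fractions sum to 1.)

Let f_C and f_A be the unknown fractions; fractions sum to 1 so f_C + f_A = 0.582.
Mass balance: Σ fᵢ·δᵢ = δ_bulk ⇒ f_C·(-56.3) + f_A·(-43.4) = -42.4 − (-13.092) = -29.308
Substitute f_A = 0.582 − f_C:
f_C·(-56.3 − -43.4) = -29.308 − 0.582×(-43.4) = -4.049
f_C = -4.049 / -12.9 = 0.3139

0.314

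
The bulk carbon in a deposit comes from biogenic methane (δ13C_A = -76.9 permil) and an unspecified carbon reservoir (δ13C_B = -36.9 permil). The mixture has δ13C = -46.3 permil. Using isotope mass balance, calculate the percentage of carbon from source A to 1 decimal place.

δ_mix = f_A·δ_A + (1 − f_A)·δ_B  ⇒  f_A = (δ_mix − δ_B)/(δ_A − δ_B)
f_A = (-46.3 − (-36.9)) / (-76.9 − (-36.9))
f_A = -9.4 / -40.0 = 0.2350

23.5%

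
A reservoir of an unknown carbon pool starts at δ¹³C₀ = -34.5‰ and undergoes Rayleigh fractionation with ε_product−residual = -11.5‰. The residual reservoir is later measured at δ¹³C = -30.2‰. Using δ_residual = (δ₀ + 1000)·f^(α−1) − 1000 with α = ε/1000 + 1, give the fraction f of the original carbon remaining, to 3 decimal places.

α − 1 = ε/1000 = -0.0115
(δ_res + 1000)/(δ₀ + 1000) = (-30.2 + 1000)/(-34.5 + 1000) = 969.8/965.5 = 1.004454
f = 1.004454^(1/-0.0115) = exp(ln(1.004454)/-0.0115) = exp(0.00444/-0.0115)
f = exp(-0.3864) = 0.6795

0.679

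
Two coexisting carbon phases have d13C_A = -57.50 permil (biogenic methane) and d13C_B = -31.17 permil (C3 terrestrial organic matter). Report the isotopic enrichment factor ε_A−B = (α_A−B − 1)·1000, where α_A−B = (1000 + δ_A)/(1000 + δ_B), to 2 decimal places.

-27.18 permil

α_A−B = (1000 + -57.50) / (1000 + -31.17) = 942.50 / 968.83 = 0.972823
ε_A−B = (0.972823 − 1) × 1000 = -27.177 permil
(The approximation ε ≈ δ_A − δ_B would give -26.33 permil.)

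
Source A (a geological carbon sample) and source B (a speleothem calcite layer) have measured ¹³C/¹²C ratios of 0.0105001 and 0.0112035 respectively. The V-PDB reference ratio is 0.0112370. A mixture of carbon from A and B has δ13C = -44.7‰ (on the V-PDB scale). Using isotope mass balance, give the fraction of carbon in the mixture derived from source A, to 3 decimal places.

δ_A = (0.0105001/0.0112370 − 1)×1000 = (0.934422 − 1)×1000 = -65.578‰
δ_B = (0.0112035/0.0112370 − 1)×1000 = (0.997019 − 1)×1000 = -2.981‰
f_A = (δ_mix − δ_B)/(δ_A − δ_B) = (-44.7 − (-2.981))/(-65.578 − (-2.981))
f_A = -41.719 / -62.597 = 0.6665

0.666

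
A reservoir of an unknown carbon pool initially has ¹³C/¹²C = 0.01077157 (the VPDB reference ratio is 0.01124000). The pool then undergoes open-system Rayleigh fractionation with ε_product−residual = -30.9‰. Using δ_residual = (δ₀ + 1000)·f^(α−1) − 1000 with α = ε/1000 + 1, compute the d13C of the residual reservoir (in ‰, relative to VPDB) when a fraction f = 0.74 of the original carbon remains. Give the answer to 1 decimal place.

δ₀ = (0.01077157/0.01124000 − 1)×1000 = (0.958325 − 1)×1000 = -41.675‰
α − 1 = ε/1000 = -0.0309
f^(α−1) = 0.74^(-0.0309) = 1.009348
δ_res = (-41.675 + 1000) × 1.009348 − 1000 = 967.283 − 1000 = -32.72‰

-32.7‰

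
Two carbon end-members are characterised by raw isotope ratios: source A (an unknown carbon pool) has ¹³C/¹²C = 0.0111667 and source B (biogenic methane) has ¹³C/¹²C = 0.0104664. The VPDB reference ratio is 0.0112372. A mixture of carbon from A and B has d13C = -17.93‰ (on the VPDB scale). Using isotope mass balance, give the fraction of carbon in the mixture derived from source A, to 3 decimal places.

0.813

δ_A = (0.0111667/0.0112372 − 1)×1000 = (0.993726 − 1)×1000 = -6.274‰
δ_B = (0.0104664/0.0112372 − 1)×1000 = (0.931406 − 1)×1000 = -68.594‰
f_A = (δ_mix − δ_B)/(δ_A − δ_B) = (-17.93 − (-68.594))/(-6.274 − (-68.594))
f_A = 50.664 / 62.320 = 0.8130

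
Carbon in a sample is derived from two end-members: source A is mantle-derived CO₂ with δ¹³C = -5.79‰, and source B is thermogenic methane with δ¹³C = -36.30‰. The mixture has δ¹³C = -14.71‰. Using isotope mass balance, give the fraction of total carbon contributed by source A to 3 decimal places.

0.708

δ_mix = f_A·δ_A + (1 − f_A)·δ_B  ⇒  f_A = (δ_mix − δ_B)/(δ_A − δ_B)
f_A = (-14.71 − (-36.30)) / (-5.79 − (-36.30))
f_A = 21.59 / 30.51 = 0.7076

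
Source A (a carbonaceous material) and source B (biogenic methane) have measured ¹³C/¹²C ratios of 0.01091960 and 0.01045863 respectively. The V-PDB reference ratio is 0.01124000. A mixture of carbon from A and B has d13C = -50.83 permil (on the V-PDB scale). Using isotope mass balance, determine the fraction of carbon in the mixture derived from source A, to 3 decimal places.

0.456

δ_A = (0.01091960/0.01124000 − 1)×1000 = (0.971495 − 1)×1000 = -28.505 permil
δ_B = (0.01045863/0.01124000 − 1)×1000 = (0.930483 − 1)×1000 = -69.517 permil
f_A = (δ_mix − δ_B)/(δ_A − δ_B) = (-50.83 − (-69.517))/(-28.505 − (-69.517))
f_A = 18.687 / 41.012 = 0.4556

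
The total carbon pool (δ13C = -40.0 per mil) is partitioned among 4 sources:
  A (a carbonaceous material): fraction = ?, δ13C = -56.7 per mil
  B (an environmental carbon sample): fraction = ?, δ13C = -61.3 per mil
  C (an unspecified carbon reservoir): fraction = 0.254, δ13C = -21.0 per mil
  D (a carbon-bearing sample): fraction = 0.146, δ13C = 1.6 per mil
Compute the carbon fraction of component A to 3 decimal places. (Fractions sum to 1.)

0.409

Let f_A and f_B be the unknown fractions; fractions sum to 1 so f_A + f_B = 0.600.
Mass balance: Σ fᵢ·δᵢ = δ_bulk ⇒ f_A·(-56.7) + f_B·(-61.3) = -40.0 − (-5.100) = -34.900
Substitute f_B = 0.600 − f_A:
f_A·(-56.7 − -61.3) = -34.900 − 0.600×(-61.3) = 1.880
f_A = 1.880 / 4.6 = 0.4088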